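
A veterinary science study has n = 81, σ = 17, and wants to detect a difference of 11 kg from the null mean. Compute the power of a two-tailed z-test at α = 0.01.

SE = σ/√n = 17/√81 = 1.889. Non-centrality λ = d/SE = 11/1.889 = 5.824. Power ≈ Φ(λ - z_{α/2}) = Φ(5.824 - 2.576) = Φ(3.248) = 0.999.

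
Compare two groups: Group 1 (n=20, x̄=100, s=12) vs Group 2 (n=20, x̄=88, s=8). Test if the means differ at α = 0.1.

Pooled sp = 10.2. t = 3.721, df = 38. Critical t = ±1.686. Reject H₀.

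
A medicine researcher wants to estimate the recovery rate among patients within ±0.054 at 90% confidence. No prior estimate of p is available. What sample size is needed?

Conservative approach: use p = 0.5 (maximizes p(1-p) = 0.25). n = z²(0.25)/E² = 1.645²×0.25/0.054² = 232.0 → n = 232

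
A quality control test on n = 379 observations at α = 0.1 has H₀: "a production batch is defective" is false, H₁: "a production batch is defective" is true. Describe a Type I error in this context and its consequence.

Type I error: rejecting H₀ when it is true — concluding that a production batch is defective when in fact it is not. Consequence: scrapping a good batch — wasted material and cost for no reason.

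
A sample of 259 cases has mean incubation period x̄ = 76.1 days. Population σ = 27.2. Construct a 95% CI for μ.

CI = x̄ ± z*(σ/√n) = 76.1 ± 1.96(27.2/√259) = 76.1 ± 3.31 = (72.79, 79.41)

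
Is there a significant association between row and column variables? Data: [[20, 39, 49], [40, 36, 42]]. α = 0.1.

χ² = 6.896. df = 2, critical = 4.605. Reject H₀. Variables are dependent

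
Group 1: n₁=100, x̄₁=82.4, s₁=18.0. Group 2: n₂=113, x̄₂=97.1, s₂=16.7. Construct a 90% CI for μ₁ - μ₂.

Difference = -14.7. SE = √(18.0²/100 + 16.7²/113) = 2.389. CI = (-18.63, -10.77)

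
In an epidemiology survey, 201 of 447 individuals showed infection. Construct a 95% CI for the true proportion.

p̂ = 0.45. CI = p̂ ± z*√(p̂(1-p̂)/n) = (0.404, 0.496)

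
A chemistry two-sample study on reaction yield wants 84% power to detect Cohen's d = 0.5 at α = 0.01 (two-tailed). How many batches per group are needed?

z_{α/2} = 2.576, z_β = Φ⁻¹(0.84) = 0.994. For medium effect (d = 0.5): n per group = 2(z_{α/2} + z_β)²/d² = 2(2.576 + 0.994)²/0.5² = 102.0 → 102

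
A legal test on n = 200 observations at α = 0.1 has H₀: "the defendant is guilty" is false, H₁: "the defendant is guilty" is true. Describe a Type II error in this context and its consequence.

Type II error: failing to reject H₀ when it is false — concluding that the defendant is guilty is not supported when in fact it is. Consequence: acquitting a guilty person.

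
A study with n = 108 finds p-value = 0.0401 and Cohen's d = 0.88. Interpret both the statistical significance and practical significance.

Statistically significant (p = 0.0401 < 0.05). Cohen's d = 0.88 indicates a large effect size. Both statistical and practical significance should be considered.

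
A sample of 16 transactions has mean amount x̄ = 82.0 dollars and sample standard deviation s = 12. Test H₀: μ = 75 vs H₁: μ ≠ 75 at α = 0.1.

t = (x̄ - μ₀)/(s/√n) = (82.0 - 75)/(12/√16) = 2.333. df = 15, critical t = ±1.753. Reject H₀.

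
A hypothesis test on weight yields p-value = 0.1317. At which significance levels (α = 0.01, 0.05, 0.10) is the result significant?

p = 0.1317. Not significant at any of the given levels.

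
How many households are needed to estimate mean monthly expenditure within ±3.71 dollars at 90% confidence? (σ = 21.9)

n = (z*σ/E)² = (1.645×21.9/3.71)² = 94.3 → n = 95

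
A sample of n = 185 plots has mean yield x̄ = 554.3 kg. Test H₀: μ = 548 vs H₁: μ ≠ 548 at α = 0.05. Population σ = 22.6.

z = (x̄ - μ₀)/(σ/√n) = (554.3 - 548)/(22.6/√185) = 3.792. Critical value: ±1.96. Since |3.792| > 1.96, Reject H₀.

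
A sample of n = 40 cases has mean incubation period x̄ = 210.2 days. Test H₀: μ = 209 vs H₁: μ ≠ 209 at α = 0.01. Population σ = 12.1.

z = (x̄ - μ₀)/(σ/√n) = (210.2 - 209)/(12.1/√40) = 0.627. Critical value: ±2.576. Since |0.627| ≤ 2.576, Fail to reject H₀.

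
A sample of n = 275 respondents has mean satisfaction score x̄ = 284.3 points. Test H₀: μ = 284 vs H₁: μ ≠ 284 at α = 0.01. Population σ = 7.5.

z = (x̄ - μ₀)/(σ/√n) = (284.3 - 284)/(7.5/√275) = 0.663. Critical value: ±2.576. Since |0.663| ≤ 2.576, Fail to reject H₀.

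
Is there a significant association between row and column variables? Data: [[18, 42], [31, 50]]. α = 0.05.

χ² = 1.04. df = 1, critical = 3.841. Fail to reject H₀. No evidence of dependence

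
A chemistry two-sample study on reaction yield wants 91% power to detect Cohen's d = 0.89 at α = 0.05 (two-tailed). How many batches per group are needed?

z_{α/2} = 1.96, z_β = Φ⁻¹(0.91) = 1.341. For large effect (d = 0.89): n per group = 2(z_{α/2} + z_β)²/d² = 2(1.96 + 1.341)²/0.89² = 27.5 → 28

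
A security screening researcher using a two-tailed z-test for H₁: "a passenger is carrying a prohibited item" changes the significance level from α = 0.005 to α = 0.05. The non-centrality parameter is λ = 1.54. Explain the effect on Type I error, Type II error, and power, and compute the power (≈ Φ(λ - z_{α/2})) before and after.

Increasing α from 0.005 to 0.05:
• Type I error rate increases (α is the Type I rate by definition).
• Critical value moves from z_{α/2} = 2.807 to 1.96, so power = Φ(λ - z_{α/2}) goes from Φ(1.54 - 2.807) = 0.103 to Φ(1.54 - 1.96) = 0.337.
• Type II error rate β = 1 - power therefore decreases (0.897 → 0.663).
Appropriate when false negatives are costly — here, letting a prohibited item through — security breach.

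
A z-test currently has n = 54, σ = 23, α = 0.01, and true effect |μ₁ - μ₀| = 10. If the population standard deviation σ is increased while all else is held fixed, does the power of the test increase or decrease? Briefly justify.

Power decreases: a larger σ inflates the standard error σ/√n, pulling the sampling distribution under H₁ back toward the critical value.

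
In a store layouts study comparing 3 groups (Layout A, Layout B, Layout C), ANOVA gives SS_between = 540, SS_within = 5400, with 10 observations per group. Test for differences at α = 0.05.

df_between = 2, df_within = 27. F = MS_between/MS_within = 270.0/200.0 = 1.35. F_crit ≈ 3.354. Fail to reject H₀.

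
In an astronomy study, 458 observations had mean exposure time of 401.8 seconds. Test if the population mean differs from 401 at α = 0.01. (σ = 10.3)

z = (x̄ - μ₀)/(σ/√n) = (401.8 - 401)/(10.3/√458) = 1.662. Critical value: ±2.576. Since |1.662| ≤ 2.576, Fail to reject H₀.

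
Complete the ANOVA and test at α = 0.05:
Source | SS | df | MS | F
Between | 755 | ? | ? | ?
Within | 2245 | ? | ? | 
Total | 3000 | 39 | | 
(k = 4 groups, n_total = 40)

df_between = 3, df_within = 36. MS_between = 251.67, MS_within = 62.36. F = 4.036, F_crit ≈ 2.866. Reject H₀.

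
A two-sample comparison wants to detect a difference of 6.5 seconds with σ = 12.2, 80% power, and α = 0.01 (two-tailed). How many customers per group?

n per group = 2(z_α/2 + z_β)²σ²/d² = 2×(2.576 + 0.84)²×12.2²/6.5² = 82.2 → n = 83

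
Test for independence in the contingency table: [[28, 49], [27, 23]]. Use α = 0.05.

χ² = 3.84. df = 1, critical = 3.841. Fail to reject H₀. No evidence of dependence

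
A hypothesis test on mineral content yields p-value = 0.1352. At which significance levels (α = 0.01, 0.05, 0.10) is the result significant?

p = 0.1352. Not significant at any of the given levels.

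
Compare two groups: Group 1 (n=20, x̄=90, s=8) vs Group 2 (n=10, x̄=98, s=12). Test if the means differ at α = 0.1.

Pooled sp = 9.47. t = -2.181, df = 28. Critical t = ±1.701. Reject H₀.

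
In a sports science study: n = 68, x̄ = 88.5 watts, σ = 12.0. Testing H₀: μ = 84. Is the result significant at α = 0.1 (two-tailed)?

z = (88.5 - 84)/(12.0/√68) = 3.092. Since |z| > 1.645, significant at α = 0.1.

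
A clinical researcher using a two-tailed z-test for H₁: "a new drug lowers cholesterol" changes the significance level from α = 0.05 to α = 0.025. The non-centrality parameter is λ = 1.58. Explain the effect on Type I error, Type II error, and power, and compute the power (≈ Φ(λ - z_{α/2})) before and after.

Decreasing α from 0.05 to 0.025:
• Type I error rate decreases (α is the Type I rate by definition).
• Critical value moves from z_{α/2} = 1.96 to 2.241, so power = Φ(λ - z_{α/2}) goes from Φ(1.58 - 1.96) = 0.352 to Φ(1.58 - 2.241) = 0.254.
• Type II error rate β = 1 - power therefore increases (0.648 → 0.746).
Appropriate when false positives are costly — here, approving an ineffective drug — patients take a useless medication and may skip effective alternatives.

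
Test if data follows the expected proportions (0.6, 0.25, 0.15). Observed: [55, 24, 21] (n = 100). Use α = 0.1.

Expected: [60.0, 25.0, 15.0]. χ² = 2.857. df = 2, critical = 4.605. Fail to reject H₀.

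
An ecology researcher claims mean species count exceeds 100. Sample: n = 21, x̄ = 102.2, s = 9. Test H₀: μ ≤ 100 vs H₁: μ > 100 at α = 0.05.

t = (102.2 - 100)/(9/√21) = 1.12, df = 20. Critical t = 1.725. Fail to reject H₀.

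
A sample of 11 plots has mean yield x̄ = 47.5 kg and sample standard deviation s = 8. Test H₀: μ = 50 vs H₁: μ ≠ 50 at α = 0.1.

t = (x̄ - μ₀)/(s/√n) = (47.5 - 50)/(8/√11) = -1.036. df = 10, critical t = ±1.812. Fail to reject H₀.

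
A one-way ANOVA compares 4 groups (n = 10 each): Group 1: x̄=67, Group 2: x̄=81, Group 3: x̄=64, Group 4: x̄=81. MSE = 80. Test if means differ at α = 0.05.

Grand mean = 73.25. SS_between = 2447.5, MS_between = 815.83. F = 10.198, F_crit ≈ 2.866. Reject H₀.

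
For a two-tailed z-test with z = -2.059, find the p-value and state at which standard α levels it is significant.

p = 2·P(Z > |-2.059|) = 2·(1 - Φ(2.059)) ≈ 0.0395. Significant at α = 0.1; Significant at α = 0.05.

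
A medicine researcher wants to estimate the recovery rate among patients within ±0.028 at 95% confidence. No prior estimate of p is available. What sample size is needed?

Conservative approach: use p = 0.5 (maximizes p(1-p) = 0.25). n = z²(0.25)/E² = 1.96²×0.25/0.028² = 1225.0 → n = 1225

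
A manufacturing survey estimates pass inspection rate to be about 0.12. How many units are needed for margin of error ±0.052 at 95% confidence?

n = z²p(1-p)/E² = 1.96²×0.12×0.88/0.052² = 150.03 → n = 151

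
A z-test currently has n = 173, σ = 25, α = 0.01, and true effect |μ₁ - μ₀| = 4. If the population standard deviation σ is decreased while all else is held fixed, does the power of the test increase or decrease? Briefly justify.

Power increases: a smaller σ shrinks the standard error σ/√n, moving the sampling distribution under H₁ further from the critical value.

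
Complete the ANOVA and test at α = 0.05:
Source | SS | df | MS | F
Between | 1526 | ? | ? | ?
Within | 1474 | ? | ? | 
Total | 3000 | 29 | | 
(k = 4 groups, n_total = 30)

df_between = 3, df_within = 26. MS_between = 508.67, MS_within = 56.69. F = 8.972, F_crit ≈ 2.975. Reject H₀.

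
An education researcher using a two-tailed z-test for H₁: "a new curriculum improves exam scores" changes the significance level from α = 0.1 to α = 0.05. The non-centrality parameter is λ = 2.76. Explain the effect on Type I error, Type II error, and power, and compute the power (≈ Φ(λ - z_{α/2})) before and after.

Decreasing α from 0.1 to 0.05:
• Type I error rate decreases (α is the Type I rate by definition).
• Critical value moves from z_{α/2} = 1.645 to 1.96, so power = Φ(λ - z_{α/2}) goes from Φ(2.76 - 1.645) = 0.868 to Φ(2.76 - 1.96) = 0.788.
• Type II error rate β = 1 - power therefore increases (0.132 → 0.212).
Appropriate when false positives are costly — here, adopting a curriculum that gives no real benefit — disruption for nothing.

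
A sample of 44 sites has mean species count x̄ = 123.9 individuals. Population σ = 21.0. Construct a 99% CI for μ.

CI = x̄ ± z*(σ/√n) = 123.9 ± 2.576(21.0/√44) = 123.9 ± 8.16 = (115.74, 132.06)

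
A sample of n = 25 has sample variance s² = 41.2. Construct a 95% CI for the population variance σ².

df = 24. χ²_{0.025} = 39.364, χ²_{0.975} = 12.401. CI for σ² = ((n-1)s²/χ²_{α/2}, (n-1)s²/χ²_{1-α/2}) = (24·41.2/39.364, 24·41.2/12.401) = (25.12, 79.74)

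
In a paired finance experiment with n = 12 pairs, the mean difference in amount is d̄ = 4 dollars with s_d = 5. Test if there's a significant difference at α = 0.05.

t = d̄/(s_d/√n) = 4/(5/√12) = 2.771. df = 11, critical t = ±2.201. Reject H₀.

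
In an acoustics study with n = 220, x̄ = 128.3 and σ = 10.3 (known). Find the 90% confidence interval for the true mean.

CI = x̄ ± z*(σ/√n) = 128.3 ± 1.645(10.3/√220) = 128.3 ± 1.14 = (127.16, 129.44)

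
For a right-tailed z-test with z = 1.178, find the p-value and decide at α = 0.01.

p = P(Z > 1.178) = 1 - Φ(1.178) ≈ 0.1194. Since p ≥ 0.01, fail to reject H₀ (not significant) at α = 0.01.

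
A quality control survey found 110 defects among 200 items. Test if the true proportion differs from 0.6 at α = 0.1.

p̂ = 0.55, p₀ = 0.6. z = (p̂ - p₀)/√(p₀(1-p₀)/n) = -1.443. Critical: ±1.645. Fail to reject H₀.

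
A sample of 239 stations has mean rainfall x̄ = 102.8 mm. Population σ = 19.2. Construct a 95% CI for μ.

CI = x̄ ± z*(σ/√n) = 102.8 ± 1.96(19.2/√239) = 102.8 ± 2.43 = (100.37, 105.23)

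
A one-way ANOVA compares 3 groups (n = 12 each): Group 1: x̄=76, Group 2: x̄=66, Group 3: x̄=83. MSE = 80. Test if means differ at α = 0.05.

Grand mean = 75.0. SS_between = 1752.0, MS_between = 876.0. F = 10.95, F_crit ≈ 3.285. Reject H₀.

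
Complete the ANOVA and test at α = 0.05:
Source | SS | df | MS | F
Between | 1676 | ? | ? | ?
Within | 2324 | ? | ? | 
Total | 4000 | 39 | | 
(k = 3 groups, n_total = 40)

df_between = 2, df_within = 37. MS_between = 838.0, MS_within = 62.81. F = 13.342, F_crit ≈ 3.252. Reject H₀.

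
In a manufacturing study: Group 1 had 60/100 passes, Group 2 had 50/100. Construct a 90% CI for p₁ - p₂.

p̂₁ = 0.6, p̂₂ = 0.5. Difference = 0.1. CI = (-0.015, 0.215)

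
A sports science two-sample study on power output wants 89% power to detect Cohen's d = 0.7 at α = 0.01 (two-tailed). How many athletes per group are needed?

z_{α/2} = 2.576, z_β = Φ⁻¹(0.89) = 1.227. For medium effect (d = 0.7): n per group = 2(z_{α/2} + z_β)²/d² = 2(2.576 + 1.227)²/0.7² = 59.03 → 60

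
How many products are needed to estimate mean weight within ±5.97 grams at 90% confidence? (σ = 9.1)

n = (z*σ/E)² = (1.645×9.1/5.97)² = 6.3 → n = 7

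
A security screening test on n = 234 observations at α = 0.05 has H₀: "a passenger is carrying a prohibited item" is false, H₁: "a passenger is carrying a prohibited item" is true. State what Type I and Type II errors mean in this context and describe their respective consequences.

Type I (false positive): concluding that a passenger is carrying a prohibited item when it is not — detaining an innocent passenger — delay and inconvenience. Type II (false negative): failing to conclude that a passenger is carrying a prohibited item when it is — letting a prohibited item through — security breach. Which is costlier depends on domain priorities and is a judgement call rather than a statistical fact.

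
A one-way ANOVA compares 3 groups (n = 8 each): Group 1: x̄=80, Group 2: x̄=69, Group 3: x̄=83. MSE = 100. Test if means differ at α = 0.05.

Grand mean = 77.33. SS_between = 869.33, MS_between = 434.67. F = 4.347, F_crit ≈ 3.467. Reject H₀.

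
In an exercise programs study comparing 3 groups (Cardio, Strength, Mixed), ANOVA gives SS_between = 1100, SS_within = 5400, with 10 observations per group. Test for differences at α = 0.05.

df_between = 2, df_within = 27. F = MS_between/MS_within = 550.0/200.0 = 2.75. F_crit ≈ 3.354. Fail to reject H₀.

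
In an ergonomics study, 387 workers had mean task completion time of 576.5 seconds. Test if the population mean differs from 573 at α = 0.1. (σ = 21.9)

z = (x̄ - μ₀)/(σ/√n) = (576.5 - 573)/(21.9/√387) = 3.144. Critical value: ±1.645. Since |3.144| > 1.645, Reject H₀.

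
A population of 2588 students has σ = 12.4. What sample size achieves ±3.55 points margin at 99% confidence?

Without FPC: n₀ = (2.576×12.4/3.55)² = 80.961. With FPC: n = n₀N/(n₀+N-1) = 78.5 → n = 79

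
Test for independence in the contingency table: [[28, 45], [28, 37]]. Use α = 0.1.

χ² = 0.318. df = 1, critical = 2.706. Fail to reject H₀. No evidence of dependence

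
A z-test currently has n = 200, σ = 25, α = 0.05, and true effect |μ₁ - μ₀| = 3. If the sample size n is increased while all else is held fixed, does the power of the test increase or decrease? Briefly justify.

Power increases: a larger n shrinks the standard error σ/√n, moving the sampling distribution under H₁ further from the critical value.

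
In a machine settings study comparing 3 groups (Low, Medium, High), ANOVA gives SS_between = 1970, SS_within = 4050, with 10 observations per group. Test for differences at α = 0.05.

df_between = 2, df_within = 27. F = MS_between/MS_within = 985.0/150.0 = 6.567. F_crit ≈ 3.354. Reject H₀. At least one mean differs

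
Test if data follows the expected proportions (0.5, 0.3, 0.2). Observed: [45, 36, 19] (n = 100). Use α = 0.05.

Expected: [50.0, 30.0, 20.0]. χ² = 1.75. df = 2, critical = 5.991. Fail to reject H₀.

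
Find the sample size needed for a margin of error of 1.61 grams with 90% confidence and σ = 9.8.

n = (z*σ/E)² = (1.645×9.8/1.61)² = 100.3 → n = 101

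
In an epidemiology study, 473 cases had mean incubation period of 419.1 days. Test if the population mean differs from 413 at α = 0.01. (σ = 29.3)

z = (x̄ - μ₀)/(σ/√n) = (419.1 - 413)/(29.3/√473) = 4.528. Critical value: ±2.576. Since |4.528| > 2.576, Reject H₀.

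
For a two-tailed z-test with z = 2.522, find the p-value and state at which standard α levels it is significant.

p = 2·P(Z > |2.522|) = 2·(1 - Φ(2.522)) ≈ 0.0117. Significant at α = 0.1; Significant at α = 0.05.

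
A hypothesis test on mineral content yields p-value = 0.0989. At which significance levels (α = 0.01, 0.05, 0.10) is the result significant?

p = 0.0989. Significant at: α = 0.1.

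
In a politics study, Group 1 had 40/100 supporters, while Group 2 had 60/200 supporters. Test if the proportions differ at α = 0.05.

p̂₁ = 0.4, p̂₂ = 0.3, pooled p̂ = 0.333. z = 1.732. Critical: ±1.96. Fail to reject H₀.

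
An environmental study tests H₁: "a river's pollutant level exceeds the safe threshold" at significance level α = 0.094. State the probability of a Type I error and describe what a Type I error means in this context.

P(Type I error) = α = 0.094. A Type I error is rejecting H₀ when H₀ is actually true (false positive) — here, concluding that a river's pollutant level exceeds the safe threshold when in fact this is not the case. Consequence: shutting down a compliant factory unnecessarily.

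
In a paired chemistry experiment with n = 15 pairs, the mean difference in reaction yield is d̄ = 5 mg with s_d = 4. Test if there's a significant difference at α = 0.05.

t = d̄/(s_d/√n) = 5/(4/√15) = 4.841. df = 14, critical t = ±2.145. Reject H₀.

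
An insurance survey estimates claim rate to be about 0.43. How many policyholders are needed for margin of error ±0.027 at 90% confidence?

n = z²p(1-p)/E² = 1.645²×0.43×0.57/0.027² = 909.8 → n = 910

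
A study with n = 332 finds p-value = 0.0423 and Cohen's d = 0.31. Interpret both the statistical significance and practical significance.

Statistically significant (p = 0.0423 < 0.05). Cohen's d = 0.31 indicates a small effect size. Both statistical and practical significance should be considered.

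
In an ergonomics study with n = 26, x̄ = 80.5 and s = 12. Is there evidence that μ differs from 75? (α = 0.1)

t = (x̄ - μ₀)/(s/√n) = (80.5 - 75)/(12/√26) = 2.337. df = 25, critical t = ±1.708. Reject H₀.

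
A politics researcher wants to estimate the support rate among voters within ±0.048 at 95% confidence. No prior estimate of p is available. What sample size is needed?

Conservative approach: use p = 0.5 (maximizes p(1-p) = 0.25). n = z²(0.25)/E² = 1.96²×0.25/0.048² = 416.8 → n = 417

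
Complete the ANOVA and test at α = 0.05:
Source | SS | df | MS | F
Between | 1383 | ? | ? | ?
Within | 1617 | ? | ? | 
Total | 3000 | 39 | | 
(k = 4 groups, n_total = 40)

df_between = 3, df_within = 36. MS_between = 461.0, MS_within = 44.92. F = 10.263, F_crit ≈ 2.866. Reject H₀.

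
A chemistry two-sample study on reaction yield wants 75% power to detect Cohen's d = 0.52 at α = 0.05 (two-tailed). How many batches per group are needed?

z_{α/2} = 1.96, z_β = Φ⁻¹(0.75) = 0.674. For medium effect (d = 0.52): n per group = 2(z_{α/2} + z_β)²/d² = 2(1.96 + 0.674)²/0.52² = 51.3 → 52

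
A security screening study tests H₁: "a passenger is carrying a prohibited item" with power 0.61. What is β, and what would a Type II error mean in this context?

β = 1 - power = 1 - 0.61 = 0.39. A Type II error is failing to reject H₀ when H₀ is false (false negative) — here, failing to conclude that a passenger is carrying a prohibited item when in fact it is true. Consequence: letting a prohibited item through — security breach.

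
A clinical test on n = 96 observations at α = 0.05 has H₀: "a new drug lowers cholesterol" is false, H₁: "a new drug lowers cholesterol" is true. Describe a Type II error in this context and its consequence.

Type II error: failing to reject H₀ when it is false — concluding that a new drug lowers cholesterol is not supported when in fact it is. Consequence: shelving an effective drug — patients miss out on a treatment that would have helped.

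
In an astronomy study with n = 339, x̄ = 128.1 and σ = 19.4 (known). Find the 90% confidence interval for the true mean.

CI = x̄ ± z*(σ/√n) = 128.1 ± 1.645(19.4/√339) = 128.1 ± 1.73 = (126.37, 129.83)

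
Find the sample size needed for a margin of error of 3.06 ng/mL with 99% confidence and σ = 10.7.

n = (z*σ/E)² = (2.576×10.7/3.06)² = 81.1 → n = 82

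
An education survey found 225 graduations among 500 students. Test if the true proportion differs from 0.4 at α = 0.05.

p̂ = 0.45, p₀ = 0.4. z = (p̂ - p₀)/√(p₀(1-p₀)/n) = 2.282. Critical: ±1.96. Reject H₀.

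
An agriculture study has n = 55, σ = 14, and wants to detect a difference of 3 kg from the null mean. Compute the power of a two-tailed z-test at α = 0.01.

SE = σ/√n = 14/√55 = 1.888. Non-centrality λ = d/SE = 3/1.888 = 1.589. Power ≈ Φ(λ - z_{α/2}) = Φ(1.589 - 2.576) = Φ(-0.987) = 0.162.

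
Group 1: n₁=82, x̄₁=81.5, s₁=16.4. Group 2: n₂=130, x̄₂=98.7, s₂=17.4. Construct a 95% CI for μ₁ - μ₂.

Difference = -17.2. SE = √(16.4²/82 + 17.4²/130) = 2.368. CI = (-21.84, -12.56)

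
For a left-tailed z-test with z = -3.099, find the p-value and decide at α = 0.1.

p = P(Z < -3.099) = Φ(-3.099) ≈ 0.001. Since p < 0.1, reject H₀ (significant) at α = 0.1.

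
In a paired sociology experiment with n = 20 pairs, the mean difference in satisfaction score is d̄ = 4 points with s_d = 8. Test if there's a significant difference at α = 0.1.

t = d̄/(s_d/√n) = 4/(8/√20) = 2.236. df = 19, critical t = ±1.729. Reject H₀.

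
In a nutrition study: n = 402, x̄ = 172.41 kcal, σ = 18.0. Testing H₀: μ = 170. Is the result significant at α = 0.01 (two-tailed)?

z = (172.41 - 170)/(18.0/√402) = 2.684. Since |z| > 2.576, significant at α = 0.01.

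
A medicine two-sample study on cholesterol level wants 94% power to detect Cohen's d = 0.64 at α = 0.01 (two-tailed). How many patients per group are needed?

z_{α/2} = 2.576, z_β = Φ⁻¹(0.94) = 1.555. For medium effect (d = 0.64): n per group = 2(z_{α/2} + z_β)²/d² = 2(2.576 + 1.555)²/0.64² = 83.3 → 84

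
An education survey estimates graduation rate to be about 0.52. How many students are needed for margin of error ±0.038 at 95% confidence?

n = z²p(1-p)/E² = 1.96²×0.52×0.48/0.038² = 664.03 → n = 665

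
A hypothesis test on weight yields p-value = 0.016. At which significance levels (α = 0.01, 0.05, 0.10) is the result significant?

p = 0.016. Significant at: α = 0.05, 0.1.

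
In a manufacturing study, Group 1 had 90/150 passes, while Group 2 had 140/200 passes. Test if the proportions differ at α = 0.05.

p̂₁ = 0.6, p̂₂ = 0.7, pooled p̂ = 0.657. z = -1.95. Critical: ±1.96. Fail to reject H₀.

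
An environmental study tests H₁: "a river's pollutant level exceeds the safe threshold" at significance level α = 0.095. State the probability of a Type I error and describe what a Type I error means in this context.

P(Type I error) = α = 0.095. A Type I error is rejecting H₀ when H₀ is actually true (false positive) — here, concluding that a river's pollutant level exceeds the safe threshold when in fact this is not the case. Consequence: shutting down a compliant factory unnecessarily.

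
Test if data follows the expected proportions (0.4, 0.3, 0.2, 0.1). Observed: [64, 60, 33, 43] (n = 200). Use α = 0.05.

Expected: [80.0, 60.0, 40.0, 20.0]. χ² = 30.875. df = 3, critical = 7.815. Reject H₀.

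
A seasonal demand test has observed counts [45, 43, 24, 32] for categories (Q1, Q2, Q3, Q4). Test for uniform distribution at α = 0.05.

Expected = 36 each. χ² = Σ(O-E)²/E = 8.056. df = 3, critical value = 7.815. Reject H₀.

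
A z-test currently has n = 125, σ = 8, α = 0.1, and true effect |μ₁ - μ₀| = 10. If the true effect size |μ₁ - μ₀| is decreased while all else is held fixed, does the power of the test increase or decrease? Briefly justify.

Power decreases: a smaller true effect decreases the non-centrality λ = |μ₁ - μ₀|/(σ/√n).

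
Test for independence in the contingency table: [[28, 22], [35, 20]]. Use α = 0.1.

χ² = 0.636. df = 1, critical = 2.706. Fail to reject H₀. No evidence of dependence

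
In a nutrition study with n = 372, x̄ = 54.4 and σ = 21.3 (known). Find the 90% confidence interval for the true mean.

CI = x̄ ± z*(σ/√n) = 54.4 ± 1.645(21.3/√372) = 54.4 ± 1.82 = (52.58, 56.22)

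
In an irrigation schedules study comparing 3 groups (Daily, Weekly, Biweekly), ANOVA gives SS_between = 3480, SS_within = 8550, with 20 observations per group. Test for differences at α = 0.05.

df_between = 2, df_within = 57. F = MS_between/MS_within = 1740.0/150.0 = 11.6. F_crit ≈ 3.159. Reject H₀. At least one mean differs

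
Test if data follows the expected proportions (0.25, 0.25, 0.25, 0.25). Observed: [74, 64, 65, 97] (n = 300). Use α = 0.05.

Expected: [75.0, 75.0, 75.0, 75.0]. χ² = 9.413. df = 3, critical = 7.815. Reject H₀.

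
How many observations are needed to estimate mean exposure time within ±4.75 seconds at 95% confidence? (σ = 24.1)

n = (z*σ/E)² = (1.96×24.1/4.75)² = 98.9 → n = 99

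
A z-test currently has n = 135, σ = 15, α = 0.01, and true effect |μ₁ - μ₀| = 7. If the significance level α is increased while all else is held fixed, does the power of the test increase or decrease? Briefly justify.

Power increases: a larger α lowers the critical value, so more of the H₁ sampling distribution falls in the rejection region.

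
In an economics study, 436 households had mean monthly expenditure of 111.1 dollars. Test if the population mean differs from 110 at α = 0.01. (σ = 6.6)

z = (x̄ - μ₀)/(σ/√n) = (111.1 - 110)/(6.6/√436) = 3.48. Critical value: ±2.576. Since |3.48| > 2.576, Reject H₀.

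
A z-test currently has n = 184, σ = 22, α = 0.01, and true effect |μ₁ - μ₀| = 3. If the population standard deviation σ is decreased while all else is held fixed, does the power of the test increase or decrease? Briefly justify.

Power increases: a smaller σ shrinks the standard error σ/√n, moving the sampling distribution under H₁ further from the critical value.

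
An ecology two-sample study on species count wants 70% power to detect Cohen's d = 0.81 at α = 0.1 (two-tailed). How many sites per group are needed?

z_{α/2} = 1.645, z_β = Φ⁻¹(0.7) = 0.524. For large effect (d = 0.81): n per group = 2(z_{α/2} + z_β)²/d² = 2(1.645 + 0.524)²/0.81² = 14.3 → 15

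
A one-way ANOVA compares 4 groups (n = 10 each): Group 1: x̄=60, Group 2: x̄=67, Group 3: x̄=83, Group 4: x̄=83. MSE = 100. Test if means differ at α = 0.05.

Grand mean = 73.25. SS_between = 4047.5, MS_between = 1349.17. F = 13.492, F_crit ≈ 2.866. Reject H₀.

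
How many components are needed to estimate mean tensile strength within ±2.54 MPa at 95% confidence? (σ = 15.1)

n = (z*σ/E)² = (1.96×15.1/2.54)² = 135.8 → n = 136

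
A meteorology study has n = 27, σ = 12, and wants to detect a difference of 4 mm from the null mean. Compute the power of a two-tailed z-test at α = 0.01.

SE = σ/√n = 12/√27 = 2.309. Non-centrality λ = d/SE = 4/2.309 = 1.732. Power ≈ Φ(λ - z_{α/2}) = Φ(1.732 - 2.576) = Φ(-0.844) = 0.199.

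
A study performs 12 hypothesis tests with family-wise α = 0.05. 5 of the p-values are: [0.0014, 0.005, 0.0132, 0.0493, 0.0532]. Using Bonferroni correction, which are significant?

Bonferroni α = 0.05/12 = 0.00417. Significant p-values: [0.0014]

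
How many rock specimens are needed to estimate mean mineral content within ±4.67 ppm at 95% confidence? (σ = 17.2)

n = (z*σ/E)² = (1.96×17.2/4.67)² = 52.1 → n = 53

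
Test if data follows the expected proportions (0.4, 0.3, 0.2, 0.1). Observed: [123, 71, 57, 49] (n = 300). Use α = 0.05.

Expected: [120.0, 90.0, 60.0, 30.0]. χ² = 16.269. df = 3, critical = 7.815. Reject H₀.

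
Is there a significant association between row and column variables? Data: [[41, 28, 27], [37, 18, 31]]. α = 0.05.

χ² = 2.112. df = 2, critical = 5.991. Fail to reject H₀. No evidence of dependence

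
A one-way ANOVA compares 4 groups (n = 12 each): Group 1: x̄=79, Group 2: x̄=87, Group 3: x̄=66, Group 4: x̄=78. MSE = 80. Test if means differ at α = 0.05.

Grand mean = 77.5. SS_between = 2700.0, MS_between = 900.0. F = 11.25, F_crit ≈ 2.816. Reject H₀.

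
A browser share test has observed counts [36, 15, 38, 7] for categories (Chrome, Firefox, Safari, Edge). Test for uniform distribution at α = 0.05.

Expected = 24 each. χ² = Σ(O-E)²/E = 29.583. df = 3, critical value = 7.815. Reject H₀.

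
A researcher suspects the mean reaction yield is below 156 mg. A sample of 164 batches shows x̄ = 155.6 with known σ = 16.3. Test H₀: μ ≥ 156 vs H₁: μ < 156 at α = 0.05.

z = -0.314. Critical value: -1.645. Fail to reject H₀.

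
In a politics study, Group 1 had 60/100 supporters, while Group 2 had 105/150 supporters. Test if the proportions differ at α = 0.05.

p̂₁ = 0.6, p̂₂ = 0.7, pooled p̂ = 0.66. z = -1.635. Critical: ±1.96. Fail to reject H₀.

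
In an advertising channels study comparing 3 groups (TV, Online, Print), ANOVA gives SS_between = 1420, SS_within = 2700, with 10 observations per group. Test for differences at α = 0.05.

df_between = 2, df_within = 27. F = MS_between/MS_within = 710.0/100.0 = 7.1. F_crit ≈ 3.354. Reject H₀. At least one mean differs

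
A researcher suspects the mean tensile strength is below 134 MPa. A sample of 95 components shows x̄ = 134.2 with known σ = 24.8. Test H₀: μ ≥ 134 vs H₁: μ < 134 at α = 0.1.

z = 0.079. Critical value: -1.28. Fail to reject H₀.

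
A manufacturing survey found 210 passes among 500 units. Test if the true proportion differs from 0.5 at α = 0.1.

p̂ = 0.42, p₀ = 0.5. z = (p̂ - p₀)/√(p₀(1-p₀)/n) = -3.578. Critical: ±1.645. Reject H₀.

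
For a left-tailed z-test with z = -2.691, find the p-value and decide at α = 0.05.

p = P(Z < -2.691) = Φ(-2.691) ≈ 0.0036. Since p < 0.05, reject H₀ (significant) at α = 0.05.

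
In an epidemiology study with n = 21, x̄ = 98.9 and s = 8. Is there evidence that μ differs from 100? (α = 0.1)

t = (x̄ - μ₀)/(s/√n) = (98.9 - 100)/(8/√21) = -0.63. df = 20, critical t = ±1.725. Fail to reject H₀.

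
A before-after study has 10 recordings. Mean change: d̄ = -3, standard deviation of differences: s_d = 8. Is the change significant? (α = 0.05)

t = d̄/(s_d/√n) = -3/(8/√10) = -1.186. df = 9, critical t = ±2.262. Fail to reject H₀.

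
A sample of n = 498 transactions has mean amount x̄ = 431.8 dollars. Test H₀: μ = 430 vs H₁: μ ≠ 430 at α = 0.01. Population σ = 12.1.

z = (x̄ - μ₀)/(σ/√n) = (431.8 - 430)/(12.1/√498) = 3.32. Critical value: ±2.576. Since |3.32| > 2.576, Reject H₀.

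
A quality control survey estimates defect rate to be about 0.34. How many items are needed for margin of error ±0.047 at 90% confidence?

n = z²p(1-p)/E² = 1.645²×0.34×0.66/0.047² = 274.9 → n = 275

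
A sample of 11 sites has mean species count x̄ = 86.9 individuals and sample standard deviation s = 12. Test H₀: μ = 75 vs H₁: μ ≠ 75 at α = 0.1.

t = (x̄ - μ₀)/(s/√n) = (86.9 - 75)/(12/√11) = 3.289. df = 10, critical t = ±1.812. Reject H₀.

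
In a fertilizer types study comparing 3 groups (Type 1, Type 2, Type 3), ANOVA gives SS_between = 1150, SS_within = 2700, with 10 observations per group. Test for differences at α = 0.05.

df_between = 2, df_within = 27. F = MS_between/MS_within = 575.0/100.0 = 5.75. F_crit ≈ 3.354. Reject H₀. At least one mean differs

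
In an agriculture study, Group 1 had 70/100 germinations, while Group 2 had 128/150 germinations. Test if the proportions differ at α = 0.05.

p̂₁ = 0.7, p̂₂ = 0.853, pooled p̂ = 0.792. z = -2.926. Critical: ±1.96. Reject H₀.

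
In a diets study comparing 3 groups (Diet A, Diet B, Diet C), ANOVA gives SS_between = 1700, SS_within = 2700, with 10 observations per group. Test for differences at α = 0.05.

df_between = 2, df_within = 27. F = MS_between/MS_within = 850.0/100.0 = 8.5. F_crit ≈ 3.354. Reject H₀. At least one mean differs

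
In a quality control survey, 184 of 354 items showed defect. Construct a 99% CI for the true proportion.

p̂ = 0.52. CI = p̂ ± z*√(p̂(1-p̂)/n) = (0.451, 0.588)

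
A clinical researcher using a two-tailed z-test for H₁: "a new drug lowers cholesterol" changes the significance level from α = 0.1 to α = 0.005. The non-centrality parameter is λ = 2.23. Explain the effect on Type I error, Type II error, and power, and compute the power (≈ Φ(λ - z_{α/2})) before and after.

Decreasing α from 0.1 to 0.005:
• Type I error rate decreases (α is the Type I rate by definition).
• Critical value moves from z_{α/2} = 1.645 to 2.807, so power = Φ(λ - z_{α/2}) goes from Φ(2.23 - 1.645) = 0.721 to Φ(2.23 - 2.807) = 0.282.
• Type II error rate β = 1 - power therefore increases (0.279 → 0.718).
Appropriate when false positives are costly — here, approving an ineffective drug — patients take a useless medication and may skip effective alternatives.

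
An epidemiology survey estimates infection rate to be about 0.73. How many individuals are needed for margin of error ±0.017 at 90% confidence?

n = z²p(1-p)/E² = 1.645²×0.73×0.27/0.017² = 1845.5 → n = 1846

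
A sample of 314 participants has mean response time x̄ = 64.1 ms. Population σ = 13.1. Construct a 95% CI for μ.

CI = x̄ ± z*(σ/√n) = 64.1 ± 1.96(13.1/√314) = 64.1 ± 1.45 = (62.65, 65.55)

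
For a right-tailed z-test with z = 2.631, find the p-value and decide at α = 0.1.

p = P(Z > 2.631) = 1 - Φ(2.631) ≈ 0.0043. Since p < 0.1, reject H₀ (significant) at α = 0.1.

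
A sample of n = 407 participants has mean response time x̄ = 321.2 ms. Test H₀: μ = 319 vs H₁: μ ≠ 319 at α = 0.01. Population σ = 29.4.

z = (x̄ - μ₀)/(σ/√n) = (321.2 - 319)/(29.4/√407) = 1.51. Critical value: ±2.576. Since |1.51| ≤ 2.576, Fail to reject H₀.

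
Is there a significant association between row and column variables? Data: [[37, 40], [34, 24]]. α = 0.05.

χ² = 1.482. df = 1, critical = 3.841. Fail to reject H₀. No evidence of dependence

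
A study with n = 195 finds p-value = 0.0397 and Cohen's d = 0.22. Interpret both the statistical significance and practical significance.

Statistically significant (p = 0.0397 < 0.05). Cohen's d = 0.22 indicates a small effect size. Both statistical and practical significance should be considered.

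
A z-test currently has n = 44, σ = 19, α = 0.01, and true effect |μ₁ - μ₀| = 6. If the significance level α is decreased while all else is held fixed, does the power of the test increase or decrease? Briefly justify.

Power decreases: a smaller α raises the critical value, so less of the H₁ sampling distribution falls in the rejection region.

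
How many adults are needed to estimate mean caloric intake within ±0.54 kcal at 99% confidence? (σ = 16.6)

n = (z*σ/E)² = (2.576×16.6/0.54)² = 6270.8 → n = 6271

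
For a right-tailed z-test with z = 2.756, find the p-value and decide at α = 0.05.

p = P(Z > 2.756) = 1 - Φ(2.756) ≈ 0.0029. Since p < 0.05, reject H₀ (significant) at α = 0.05.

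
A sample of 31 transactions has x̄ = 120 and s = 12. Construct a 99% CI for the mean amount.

CI = x̄ ± t*(s/√n) = 120 ± 2.75(12/√31) = (114.07, 125.93)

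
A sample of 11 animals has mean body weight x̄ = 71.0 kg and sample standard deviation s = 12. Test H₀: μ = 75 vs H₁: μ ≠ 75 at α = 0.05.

t = (x̄ - μ₀)/(s/√n) = (71.0 - 75)/(12/√11) = -1.106. df = 10, critical t = ±2.228. Fail to reject H₀.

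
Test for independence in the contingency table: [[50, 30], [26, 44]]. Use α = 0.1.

χ² = 9.604. df = 1, critical = 2.706. Reject H₀. Variables are dependent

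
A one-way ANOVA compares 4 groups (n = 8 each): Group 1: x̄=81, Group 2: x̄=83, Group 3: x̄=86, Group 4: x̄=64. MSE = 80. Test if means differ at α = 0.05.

Grand mean = 78.5. SS_between = 2344.0, MS_between = 781.33. F = 9.767, F_crit ≈ 2.947. Reject H₀.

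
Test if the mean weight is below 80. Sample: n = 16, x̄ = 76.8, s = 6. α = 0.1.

t = (76.8 - 80)/(6/√16) = -2.133, df = 15. Critical t = -1.341. Reject H₀.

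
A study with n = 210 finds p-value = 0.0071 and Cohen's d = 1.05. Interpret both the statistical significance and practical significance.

Statistically significant (p = 0.0071 < 0.05). Cohen's d = 1.05 indicates a large effect size. Both statistical and practical significance should be considered.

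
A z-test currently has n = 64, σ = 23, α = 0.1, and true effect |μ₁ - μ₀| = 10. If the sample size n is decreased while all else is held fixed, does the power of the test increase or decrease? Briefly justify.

Power decreases: a smaller n inflates the standard error σ/√n, pulling the sampling distribution under H₁ back toward the critical value.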